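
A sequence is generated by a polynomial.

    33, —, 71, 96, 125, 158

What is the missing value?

50

Using the last 4 terms:
25  29  33
4  4
Constant second difference = 4.
Extend backward: 25 − 4 = 21;  71 − 21 = 50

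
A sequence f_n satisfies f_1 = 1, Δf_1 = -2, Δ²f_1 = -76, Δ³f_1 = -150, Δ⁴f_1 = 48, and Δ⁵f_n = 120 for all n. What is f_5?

-1015

Build the table forward from the leading diagonal:
D5: 120  120  120  120  120
D4: 48  168  288  408  528
D3: -150  -102  66  354  762
D2: -76  -226  -328  -262  92
D1: -2  -78  -304  -632  -894
f: 1  -1  -79  -383  -1015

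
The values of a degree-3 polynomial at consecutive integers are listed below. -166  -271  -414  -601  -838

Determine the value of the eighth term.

Δ: -105  -143  -187  -237
Δ²: -38  -44  -50
Δ³: -6  -6
Third differences constant at -6.
-50 − 6 = -56;  -237 − 56 = -293;  -838 − 293 = -1131
-56 − 6 = -62;  -293 − 62 = -355;  -1131 − 355 = -1486
-62 − 6 = -68;  -355 − 68 = -423;  -1486 − 423 = -1909

-1909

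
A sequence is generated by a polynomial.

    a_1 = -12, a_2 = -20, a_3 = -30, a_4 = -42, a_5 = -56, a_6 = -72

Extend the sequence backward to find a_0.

First differences: -8  -10  -12  -14  -16
Second differences: -2  -2  -2  -2
The second differences are constant at -2.
Work back: -8 + 2 = -6;  -12 + 6 = -6

-6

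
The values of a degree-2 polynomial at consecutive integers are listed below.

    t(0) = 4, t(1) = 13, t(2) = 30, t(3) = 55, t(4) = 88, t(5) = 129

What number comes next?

9  17  25  33  41
8  8  8  8
Second differences constant at 8.
41 + 8 = 49;  129 + 49 = 178

178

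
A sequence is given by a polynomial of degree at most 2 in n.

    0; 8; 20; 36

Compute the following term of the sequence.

56

First differences: 8, 12, 16
Second differences: 4, 4
Second differences constant at 4.
16 + 4 = 20;  36 + 20 = 56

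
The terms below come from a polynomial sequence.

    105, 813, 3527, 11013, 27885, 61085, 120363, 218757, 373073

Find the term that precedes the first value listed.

Δ: 708, 2714, 7486, 16872, 33200, 59278, 98394, 154316
Δ²: 2006, 4772, 9386, 16328, 26078, 39116, 55922
Δ³: 2766, 4614, 6942, 9750, 13038, 16806
Δ⁴: 1848, 2328, 2808, 3288, 3768
Δ⁵: 480, 480, 480, 480
The fifth differences are constant at 480.
Work back: 1848 − 480 = 1368;  2766 − 1368 = 1398;  2006 − 1398 = 608;  708 − 608 = 100;  105 − 100 = 5

5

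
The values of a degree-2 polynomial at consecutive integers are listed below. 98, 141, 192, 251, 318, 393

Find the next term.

476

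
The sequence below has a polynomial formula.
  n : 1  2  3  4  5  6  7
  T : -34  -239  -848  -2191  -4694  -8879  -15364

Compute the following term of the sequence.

-205  -609  -1343  -2503  -4185  -6485
-404  -734  -1160  -1682  -2300
-330  -426  -522  -618
-96  -96  -96
The fourth differences are constant (-96).
-618 − 96 = -714;  -2300 − 714 = -3014;  -6485 − 3014 = -9499;  -15364 − 9499 = -24863

-24863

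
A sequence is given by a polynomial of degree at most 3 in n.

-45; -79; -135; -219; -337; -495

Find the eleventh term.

First differences: -34, -56, -84, -118, -158
Second differences: -22, -28, -34, -40
Third differences: -6, -6, -6
The third differences are constant (-6).
-40 − 6 = -46;  -158 − 46 = -204;  -495 − 204 = -699
-46 − 6 = -52;  -204 − 52 = -256;  -699 − 256 = -955
-52 − 6 = -58;  -256 − 58 = -314;  -955 − 314 = -1269
-58 − 6 = -64;  -314 − 64 = -378;  -1269 − 378 = -1647
-64 − 6 = -70;  -378 − 70 = -448;  -1647 − 448 = -2095

-2095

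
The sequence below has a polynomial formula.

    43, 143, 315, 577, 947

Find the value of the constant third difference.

Δ: 100, 172, 262, 370
Δ²: 72, 90, 108
Δ³: 18, 18

18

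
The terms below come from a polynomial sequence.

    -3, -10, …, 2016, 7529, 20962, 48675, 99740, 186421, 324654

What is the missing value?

295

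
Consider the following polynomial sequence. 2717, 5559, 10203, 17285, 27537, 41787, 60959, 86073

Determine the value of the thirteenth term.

Δ: 2842, 4644, 7082, 10252, 14250, 19172, 25114
Δ²: 1802, 2438, 3170, 3998, 4922, 5942
Δ³: 636, 732, 828, 924, 1020
Δ⁴: 96, 96, 96, 96
Constant fourth difference = 96, so extend:
1020 + 96 = 1116;  5942 + 1116 = 7058;  25114 + 7058 = 32172;  86073 + 32172 = 118245
1116 + 96 = 1212;  7058 + 1212 = 8270;  32172 + 8270 = 40442;  118245 + 40442 = 158687
1212 + 96 = 1308;  8270 + 1308 = 9578;  40442 + 9578 = 50020;  158687 + 50020 = 208707
1308 + 96 = 1404;  9578 + 1404 = 10982;  50020 + 10982 = 61002;  208707 + 61002 = 269709
1404 + 96 = 1500;  10982 + 1500 = 12482;  61002 + 12482 = 73484;  269709 + 73484 = 343193

343193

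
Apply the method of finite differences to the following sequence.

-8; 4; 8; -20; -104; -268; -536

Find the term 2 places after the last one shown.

D1: 12, 4, -28, -84, -164, -268
D2: -8, -32, -56, -80, -104
D3: -24, -24, -24, -24
Third differences constant at -24.
-104 − 24 = -128;  -268 − 128 = -396;  -536 − 396 = -932
-128 − 24 = -152;  -396 − 152 = -548;  -932 − 548 = -1480

-1480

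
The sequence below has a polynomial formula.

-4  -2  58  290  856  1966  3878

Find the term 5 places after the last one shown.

37858

D1: 2, 60, 232, 566, 1110, 1912
D2: 58, 172, 334, 544, 802
D3: 114, 162, 210, 258
D4: 48, 48, 48
The fourth differences are constant (48).
258 + 48 = 306;  802 + 306 = 1108;  1912 + 1108 = 3020;  3878 + 3020 = 6898
306 + 48 = 354;  1108 + 354 = 1462;  3020 + 1462 = 4482;  6898 + 4482 = 11380
354 + 48 = 402;  1462 + 402 = 1864;  4482 + 1864 = 6346;  11380 + 6346 = 17726
402 + 48 = 450;  1864 + 450 = 2314;  6346 + 2314 = 8660;  17726 + 8660 = 26386
450 + 48 = 498;  2314 + 498 = 2812;  8660 + 2812 = 11472;  26386 + 11472 = 37858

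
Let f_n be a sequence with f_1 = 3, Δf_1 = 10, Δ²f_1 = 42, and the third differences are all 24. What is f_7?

1173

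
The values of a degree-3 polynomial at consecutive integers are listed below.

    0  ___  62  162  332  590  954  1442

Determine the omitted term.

14

Using the last 6 terms:
First differences: 100, 170, 258, 364, 488
Second differences: 70, 88, 106, 124
Third differences: 18, 18, 18
Constant third difference = 18.
Extend backward: 70 − 18 = 52;  100 − 52 = 48;  62 − 48 = 14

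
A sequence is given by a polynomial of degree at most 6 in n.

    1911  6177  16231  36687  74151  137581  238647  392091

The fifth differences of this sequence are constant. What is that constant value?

360

D1: 4266, 10054, 20456, 37464, 63430, 101066, 153444
D2: 5788, 10402, 17008, 25966, 37636, 52378
D3: 4614, 6606, 8958, 11670, 14742
D4: 1992, 2352, 2712, 3072
D5: 360, 360, 360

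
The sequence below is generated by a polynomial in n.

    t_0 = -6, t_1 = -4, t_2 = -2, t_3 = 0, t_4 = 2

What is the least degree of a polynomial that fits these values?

1

Δ: 2, 2, 2, 2
The first differences are constant, so the polynomial has degree 1.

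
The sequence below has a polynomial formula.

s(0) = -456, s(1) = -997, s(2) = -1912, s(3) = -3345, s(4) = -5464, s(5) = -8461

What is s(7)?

-17977

D1: -541, -915, -1433, -2119, -2997
D2: -374, -518, -686, -878
D3: -144, -168, -192
D4: -24, -24
Constant fourth difference = -24, so extend:
-192 − 24 = -216;  -878 − 216 = -1094;  -2997 − 1094 = -4091;  -8461 − 4091 = -12552
-216 − 24 = -240;  -1094 − 240 = -1334;  -4091 − 1334 = -5425;  -12552 − 5425 = -17977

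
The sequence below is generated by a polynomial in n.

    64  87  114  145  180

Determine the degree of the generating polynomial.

2

First differences: 23, 27, 31, 35
Second differences: 4, 4, 4
The second differences are constant, so the polynomial has degree 2.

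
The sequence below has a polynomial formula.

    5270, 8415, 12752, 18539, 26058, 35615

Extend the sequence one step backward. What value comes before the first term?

3083

First differences: 3145  4337  5787  7519  9557
Second differences: 1192  1450  1732  2038
Third differences: 258  282  306
Fourth differences: 24  24
The fourth differences are constant at 24.
Work back: 258 − 24 = 234;  1192 − 234 = 958;  3145 − 958 = 2187;  5270 − 2187 = 3083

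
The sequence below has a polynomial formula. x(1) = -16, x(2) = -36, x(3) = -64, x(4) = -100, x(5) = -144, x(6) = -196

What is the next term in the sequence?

-256

-20, -28, -36, -44, -52
-8, -8, -8, -8
The second differences are constant (-8).
-52 − 8 = -60;  -196 − 60 = -256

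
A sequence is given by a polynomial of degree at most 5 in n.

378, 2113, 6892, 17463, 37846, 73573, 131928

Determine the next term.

222187

1735  4779  10571  20383  35727  58355
3044  5792  9812  15344  22628
2748  4020  5532  7284
1272  1512  1752
240  240
The fifth differences are constant (240).
1752 + 240 = 1992;  7284 + 1992 = 9276;  22628 + 9276 = 31904;  58355 + 31904 = 90259;  131928 + 90259 = 222187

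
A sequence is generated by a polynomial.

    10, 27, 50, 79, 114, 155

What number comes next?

202

First differences: 17  23  29  35  41
Second differences: 6  6  6  6
Constant second difference = 6, so extend:
41 + 6 = 47;  155 + 47 = 202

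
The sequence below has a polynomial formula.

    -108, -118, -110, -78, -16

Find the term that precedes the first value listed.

-86

Δ: -10  8  32  62
Δ²: 18  24  30
Δ³: 6  6
The third differences are constant at 6.
Work back: 18 − 6 = 12;  -10 − 12 = -22;  -108 + 22 = -86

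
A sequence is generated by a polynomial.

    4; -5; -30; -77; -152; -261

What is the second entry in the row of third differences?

D1: -9, -25, -47, -75, -109
D2: -16, -22, -28, -34
D3: -6, -6, -6

-6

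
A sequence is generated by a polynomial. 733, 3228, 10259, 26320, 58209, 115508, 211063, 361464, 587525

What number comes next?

2495, 7031, 16061, 31889, 57299, 95555, 150401, 226061
4536, 9030, 15828, 25410, 38256, 54846, 75660
4494, 6798, 9582, 12846, 16590, 20814
2304, 2784, 3264, 3744, 4224
480, 480, 480, 480
The fifth differences are constant (480).
4224 + 480 = 4704;  20814 + 4704 = 25518;  75660 + 25518 = 101178;  226061 + 101178 = 327239;  587525 + 327239 = 914764

914764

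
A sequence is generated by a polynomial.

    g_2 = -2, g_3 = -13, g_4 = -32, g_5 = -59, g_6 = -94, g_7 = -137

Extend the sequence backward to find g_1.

-11, -19, -27, -35, -43
-8, -8, -8, -8
The second differences are constant at -8.
Work back: -11 + 8 = -3;  -2 + 3 = 1

1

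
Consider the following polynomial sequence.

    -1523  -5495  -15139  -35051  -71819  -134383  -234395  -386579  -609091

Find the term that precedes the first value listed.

-259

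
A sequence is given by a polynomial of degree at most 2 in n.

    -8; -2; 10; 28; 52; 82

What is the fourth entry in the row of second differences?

Δ: 6, 12, 18, 24, 30
Δ²: 6, 6, 6, 6

6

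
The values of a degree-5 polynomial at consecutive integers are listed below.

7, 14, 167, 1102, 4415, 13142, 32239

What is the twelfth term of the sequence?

Δ: 7, 153, 935, 3313, 8727, 19097
Δ²: 146, 782, 2378, 5414, 10370
Δ³: 636, 1596, 3036, 4956
Δ⁴: 960, 1440, 1920
Δ⁵: 480, 480
Constant fifth difference = 480, so extend:
1920 + 480 = 2400;  4956 + 2400 = 7356;  10370 + 7356 = 17726;  19097 + 17726 = 36823;  32239 + 36823 = 69062
2400 + 480 = 2880;  7356 + 2880 = 10236;  17726 + 10236 = 27962;  36823 + 27962 = 64785;  69062 + 64785 = 133847
2880 + 480 = 3360;  10236 + 3360 = 13596;  27962 + 13596 = 41558;  64785 + 41558 = 106343;  133847 + 106343 = 240190
3360 + 480 = 3840;  13596 + 3840 = 17436;  41558 + 17436 = 58994;  106343 + 58994 = 165337;  240190 + 165337 = 405527
3840 + 480 = 4320;  17436 + 4320 = 21756;  58994 + 21756 = 80750;  165337 + 80750 = 246087;  405527 + 246087 = 651614

651614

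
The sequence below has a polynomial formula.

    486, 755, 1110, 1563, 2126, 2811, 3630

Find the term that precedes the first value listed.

D1: 269  355  453  563  685  819
D2: 86  98  110  122  134
D3: 12  12  12  12
The third differences are constant at 12.
Work back: 86 − 12 = 74;  269 − 74 = 195;  486 − 195 = 291

291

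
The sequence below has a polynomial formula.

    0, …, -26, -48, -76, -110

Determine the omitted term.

-10

Using the last 4 terms:
-22  -28  -34
-6  -6
Constant second difference = -6.
Extend backward: -22 + 6 = -16;  -26 + 16 = -10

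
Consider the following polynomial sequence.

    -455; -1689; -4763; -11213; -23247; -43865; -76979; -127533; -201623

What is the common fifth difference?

-120

Δ: -1234, -3074, -6450, -12034, -20618, -33114, -50554, -74090
Δ²: -1840, -3376, -5584, -8584, -12496, -17440, -23536
Δ³: -1536, -2208, -3000, -3912, -4944, -6096
Δ⁴: -672, -792, -912, -1032, -1152
Δ⁵: -120, -120, -120, -120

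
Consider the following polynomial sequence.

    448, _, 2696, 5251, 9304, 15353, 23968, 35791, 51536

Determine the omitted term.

Using the last 7 terms:
Δ: 2555  4053  6049  8615  11823  15745
Δ²: 1498  1996  2566  3208  3922
Δ³: 498  570  642  714
Δ⁴: 72  72  72
Constant fourth difference = 72.
Extend backward: 498 − 72 = 426;  1498 − 426 = 1072;  2555 − 1072 = 1483;  2696 − 1483 = 1213

1213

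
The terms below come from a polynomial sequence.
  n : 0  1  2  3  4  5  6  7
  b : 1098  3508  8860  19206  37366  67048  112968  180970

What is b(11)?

2410, 5352, 10346, 18160, 29682, 45920, 68002
2942, 4994, 7814, 11522, 16238, 22082
2052, 2820, 3708, 4716, 5844
768, 888, 1008, 1128
120, 120, 120
Constant fifth difference = 120, so extend:
1128 + 120 = 1248;  5844 + 1248 = 7092;  22082 + 7092 = 29174;  68002 + 29174 = 97176;  180970 + 97176 = 278146
1248 + 120 = 1368;  7092 + 1368 = 8460;  29174 + 8460 = 37634;  97176 + 37634 = 134810;  278146 + 134810 = 412956
1368 + 120 = 1488;  8460 + 1488 = 9948;  37634 + 9948 = 47582;  134810 + 47582 = 182392;  412956 + 182392 = 595348
1488 + 120 = 1608;  9948 + 1608 = 11556;  47582 + 11556 = 59138;  182392 + 59138 = 241530;  595348 + 241530 = 836878

836878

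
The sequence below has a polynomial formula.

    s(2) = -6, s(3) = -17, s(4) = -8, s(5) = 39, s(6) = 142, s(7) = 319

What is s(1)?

Δ: -11, 9, 47, 103, 177
Δ²: 20, 38, 56, 74
Δ³: 18, 18, 18
The third differences are constant at 18.
Work back: 20 − 18 = 2;  -11 − 2 = -13;  -6 + 13 = 7

7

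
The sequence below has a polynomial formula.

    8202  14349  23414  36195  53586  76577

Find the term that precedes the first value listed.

4271

D1: 6147  9065  12781  17391  22991
D2: 2918  3716  4610  5600
D3: 798  894  990
D4: 96  96
The fourth differences are constant at 96.
Work back: 798 − 96 = 702;  2918 − 702 = 2216;  6147 − 2216 = 3931;  8202 − 3931 = 4271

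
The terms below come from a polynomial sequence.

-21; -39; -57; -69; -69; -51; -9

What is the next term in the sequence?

63

Δ: -18, -18, -12, 0, 18, 42
Δ²: 0, 6, 12, 18, 24
Δ³: 6, 6, 6, 6
Third differences constant at 6.
24 + 6 = 30;  42 + 30 = 72;  -9 + 72 = 63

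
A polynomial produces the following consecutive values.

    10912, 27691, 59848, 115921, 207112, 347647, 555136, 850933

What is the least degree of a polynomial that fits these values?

5

First differences: 16779, 32157, 56073, 91191, 140535, 207489, 295797
Second differences: 15378, 23916, 35118, 49344, 66954, 88308
Third differences: 8538, 11202, 14226, 17610, 21354
Fourth differences: 2664, 3024, 3384, 3744
Fifth differences: 360, 360, 360
The fifth differences are constant, so the polynomial has degree 5.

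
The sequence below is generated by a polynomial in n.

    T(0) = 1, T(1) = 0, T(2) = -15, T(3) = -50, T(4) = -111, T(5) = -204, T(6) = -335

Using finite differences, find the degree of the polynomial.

3

First differences: -1, -15, -35, -61, -93, -131
Second differences: -14, -20, -26, -32, -38
Third differences: -6, -6, -6, -6
The third differences are constant, so the polynomial has degree 3.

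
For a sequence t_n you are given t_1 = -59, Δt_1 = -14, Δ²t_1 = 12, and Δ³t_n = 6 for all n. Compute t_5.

-19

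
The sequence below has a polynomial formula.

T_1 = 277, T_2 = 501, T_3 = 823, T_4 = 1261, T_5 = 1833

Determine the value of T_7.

3451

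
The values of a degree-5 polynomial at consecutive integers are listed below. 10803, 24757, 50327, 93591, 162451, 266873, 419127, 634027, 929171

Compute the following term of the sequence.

Δ: 13954  25570  43264  68860  104422  152254  214900  295144
Δ²: 11616  17694  25596  35562  47832  62646  80244
Δ³: 6078  7902  9966  12270  14814  17598
Δ⁴: 1824  2064  2304  2544  2784
Δ⁵: 240  240  240  240
Fifth differences constant at 240.
2784 + 240 = 3024;  17598 + 3024 = 20622;  80244 + 20622 = 100866;  295144 + 100866 = 396010;  929171 + 396010 = 1325181

1325181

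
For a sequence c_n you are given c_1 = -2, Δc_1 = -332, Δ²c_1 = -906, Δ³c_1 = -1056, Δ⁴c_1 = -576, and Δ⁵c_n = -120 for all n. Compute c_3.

-1572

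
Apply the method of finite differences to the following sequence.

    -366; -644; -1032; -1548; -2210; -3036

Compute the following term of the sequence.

D1: -278, -388, -516, -662, -826
D2: -110, -128, -146, -164
D3: -18, -18, -18
The third differences are constant (-18).
-164 − 18 = -182;  -826 − 182 = -1008;  -3036 − 1008 = -4044

-4044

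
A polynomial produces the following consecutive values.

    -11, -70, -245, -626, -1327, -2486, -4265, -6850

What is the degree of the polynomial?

4

First differences: -59, -175, -381, -701, -1159, -1779, -2585
Second differences: -116, -206, -320, -458, -620, -806
Third differences: -90, -114, -138, -162, -186
Fourth differences: -24, -24, -24, -24
The fourth differences are constant, so the polynomial has degree 4.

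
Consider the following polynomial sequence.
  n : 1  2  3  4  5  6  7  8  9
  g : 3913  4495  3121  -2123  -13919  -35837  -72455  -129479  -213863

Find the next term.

-333929

D1: 582 , -1374 , -5244 , -11796 , -21918 , -36618 , -57024 , -84384
D2: -1956 , -3870 , -6552 , -10122 , -14700 , -20406 , -27360
D3: -1914 , -2682 , -3570 , -4578 , -5706 , -6954
D4: -768 , -888 , -1008 , -1128 , -1248
D5: -120 , -120 , -120 , -120
The fifth differences are constant (-120).
-1248 − 120 = -1368;  -6954 − 1368 = -8322;  -27360 − 8322 = -35682;  -84384 − 35682 = -120066;  -213863 − 120066 = -333929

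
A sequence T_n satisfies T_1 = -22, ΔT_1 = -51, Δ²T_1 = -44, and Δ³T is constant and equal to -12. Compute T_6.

-837

Build the table forward from the leading diagonal:
D3: -12  -12  -12  -12  -12  -12
D2: -44  -56  -68  -80  -92  -104
D1: -51  -95  -151  -219  -299  -391
T: -22  -73  -168  -319  -538  -837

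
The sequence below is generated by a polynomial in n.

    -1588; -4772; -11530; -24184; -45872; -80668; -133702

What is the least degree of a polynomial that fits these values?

First differences: -3184, -6758, -12654, -21688, -34796, -53034
Second differences: -3574, -5896, -9034, -13108, -18238
Third differences: -2322, -3138, -4074, -5130
Fourth differences: -816, -936, -1056
Fifth differences: -120, -120
The fifth differences are constant, so the polynomial has degree 5.

5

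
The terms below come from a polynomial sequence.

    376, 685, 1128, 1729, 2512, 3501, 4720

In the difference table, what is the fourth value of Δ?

First differences: 309, 443, 601, 783, 989, 1219
Second differences: 134, 158, 182, 206, 230
Third differences: 24, 24, 24, 24

783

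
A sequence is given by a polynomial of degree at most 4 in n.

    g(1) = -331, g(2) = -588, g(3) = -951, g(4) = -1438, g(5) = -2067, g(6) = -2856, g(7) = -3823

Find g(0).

-162

Δ: -257  -363  -487  -629  -789  -967
Δ²: -106  -124  -142  -160  -178
Δ³: -18  -18  -18  -18
The third differences are constant at -18.
Work back: -106 + 18 = -88;  -257 + 88 = -169;  -331 + 169 = -162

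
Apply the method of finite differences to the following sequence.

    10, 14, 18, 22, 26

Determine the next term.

30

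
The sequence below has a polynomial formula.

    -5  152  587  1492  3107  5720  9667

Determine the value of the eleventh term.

47195

157, 435, 905, 1615, 2613, 3947
278, 470, 710, 998, 1334
192, 240, 288, 336
48, 48, 48
Constant fourth difference = 48, so extend:
336 + 48 = 384;  1334 + 384 = 1718;  3947 + 1718 = 5665;  9667 + 5665 = 15332
384 + 48 = 432;  1718 + 432 = 2150;  5665 + 2150 = 7815;  15332 + 7815 = 23147
432 + 48 = 480;  2150 + 480 = 2630;  7815 + 2630 = 10445;  23147 + 10445 = 33592
480 + 48 = 528;  2630 + 528 = 3158;  10445 + 3158 = 13603;  33592 + 13603 = 47195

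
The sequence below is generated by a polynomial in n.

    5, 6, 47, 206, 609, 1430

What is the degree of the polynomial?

4

D1: 1, 41, 159, 403, 821
D2: 40, 118, 244, 418
D3: 78, 126, 174
D4: 48, 48
The fourth differences are constant, so the polynomial has degree 4.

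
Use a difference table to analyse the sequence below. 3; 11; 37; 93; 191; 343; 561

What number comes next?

857

First differences: 8  26  56  98  152  218
Second differences: 18  30  42  54  66
Third differences: 12  12  12  12
Third differences constant at 12.
66 + 12 = 78;  218 + 78 = 296;  561 + 296 = 857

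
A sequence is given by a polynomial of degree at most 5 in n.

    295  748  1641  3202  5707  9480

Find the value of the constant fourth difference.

D1: 453, 893, 1561, 2505, 3773
D2: 440, 668, 944, 1268
D3: 228, 276, 324
D4: 48, 48

48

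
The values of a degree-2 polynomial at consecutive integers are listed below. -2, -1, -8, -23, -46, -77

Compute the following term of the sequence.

-116

D1: 1, -7, -15, -23, -31
D2: -8, -8, -8, -8
Second differences constant at -8.
-31 − 8 = -39;  -77 − 39 = -116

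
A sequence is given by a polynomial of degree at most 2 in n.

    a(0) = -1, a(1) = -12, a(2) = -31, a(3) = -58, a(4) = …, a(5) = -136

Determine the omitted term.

Using the first 4 terms:
First differences: -11  -19  -27
Second differences: -8  -8
Constant second difference = -8.
Extend forward: -27 − 8 = -35;  -58 − 35 = -93

-93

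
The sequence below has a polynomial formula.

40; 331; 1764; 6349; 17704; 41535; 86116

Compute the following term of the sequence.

162769

Δ: 291, 1433, 4585, 11355, 23831, 44581
Δ²: 1142, 3152, 6770, 12476, 20750
Δ³: 2010, 3618, 5706, 8274
Δ⁴: 1608, 2088, 2568
Δ⁵: 480, 480
Fifth differences constant at 480.
2568 + 480 = 3048;  8274 + 3048 = 11322;  20750 + 11322 = 32072;  44581 + 32072 = 76653;  86116 + 76653 = 162769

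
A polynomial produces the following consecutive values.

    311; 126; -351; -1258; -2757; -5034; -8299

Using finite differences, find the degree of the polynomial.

4

First differences: -185, -477, -907, -1499, -2277, -3265
Second differences: -292, -430, -592, -778, -988
Third differences: -138, -162, -186, -210
Fourth differences: -24, -24, -24
The fourth differences are constant, so the polynomial has degree 4.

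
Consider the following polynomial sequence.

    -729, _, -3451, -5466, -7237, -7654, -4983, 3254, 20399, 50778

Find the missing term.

Using the last 8 terms:
Δ: -2015  -1771  -417  2671  8237  17145  30379
Δ²: 244  1354  3088  5566  8908  13234
Δ³: 1110  1734  2478  3342  4326
Δ⁴: 624  744  864  984
Δ⁵: 120  120  120
Constant fifth difference = 120.
Extend backward: 624 − 120 = 504;  1110 − 504 = 606;  244 − 606 = -362;  -2015 + 362 = -1653;  -3451 + 1653 = -1798

-1798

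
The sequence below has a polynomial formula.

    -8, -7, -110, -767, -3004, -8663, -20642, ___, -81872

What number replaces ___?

-43135

Using the first 7 terms:
1  -103  -657  -2237  -5659  -11979
-104  -554  -1580  -3422  -6320
-450  -1026  -1842  -2898
-576  -816  -1056
-240  -240
Constant fifth difference = -240.
Extend forward: -1056 − 240 = -1296;  -2898 − 1296 = -4194;  -6320 − 4194 = -10514;  -11979 − 10514 = -22493;  -20642 − 22493 = -43135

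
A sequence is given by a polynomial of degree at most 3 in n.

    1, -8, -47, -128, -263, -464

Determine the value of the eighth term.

First differences: -9, -39, -81, -135, -201
Second differences: -30, -42, -54, -66
Third differences: -12, -12, -12
Constant third difference = -12, so extend:
-66 − 12 = -78;  -201 − 78 = -279;  -464 − 279 = -743
-78 − 12 = -90;  -279 − 90 = -369;  -743 − 369 = -1112

-1112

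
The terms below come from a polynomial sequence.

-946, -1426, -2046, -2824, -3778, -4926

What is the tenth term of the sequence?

D1: -480 , -620 , -778 , -954 , -1148
D2: -140 , -158 , -176 , -194
D3: -18 , -18 , -18
The third differences are constant (-18).
-194 − 18 = -212;  -1148 − 212 = -1360;  -4926 − 1360 = -6286
-212 − 18 = -230;  -1360 − 230 = -1590;  -6286 − 1590 = -7876
-230 − 18 = -248;  -1590 − 248 = -1838;  -7876 − 1838 = -9714
-248 − 18 = -266;  -1838 − 266 = -2104;  -9714 − 2104 = -11818

-11818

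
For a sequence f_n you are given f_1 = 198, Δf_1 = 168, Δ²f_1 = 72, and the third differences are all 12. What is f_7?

Build the table forward from the leading diagonal:
Δ³: 12, 12, 12, 12, 12, 12, 12
Δ²: 72, 84, 96, 108, 120, 132, 144
Δ: 168, 240, 324, 420, 528, 648, 780
f: 198, 366, 606, 930, 1350, 1878, 2526

2526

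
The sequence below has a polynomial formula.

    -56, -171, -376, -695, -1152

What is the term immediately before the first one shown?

-115  -205  -319  -457
-90  -114  -138
-24  -24
The third differences are constant at -24.
Work back: -90 + 24 = -66;  -115 + 66 = -49;  -56 + 49 = -7

-7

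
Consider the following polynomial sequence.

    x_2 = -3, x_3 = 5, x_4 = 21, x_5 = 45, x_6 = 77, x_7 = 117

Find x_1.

8, 16, 24, 32, 40
8, 8, 8, 8
The second differences are constant at 8.
Work back: 8 − 8 = 0;  -3 + 0 = -3

-3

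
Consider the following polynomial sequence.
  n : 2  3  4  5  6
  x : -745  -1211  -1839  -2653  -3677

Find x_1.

-417

Δ: -466, -628, -814, -1024
Δ²: -162, -186, -210
Δ³: -24, -24
The third differences are constant at -24.
Work back: -162 + 24 = -138;  -466 + 138 = -328;  -745 + 328 = -417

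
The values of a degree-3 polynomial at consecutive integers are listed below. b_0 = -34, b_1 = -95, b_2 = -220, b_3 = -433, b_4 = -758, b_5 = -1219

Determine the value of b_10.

-6404

First differences: -61, -125, -213, -325, -461
Second differences: -64, -88, -112, -136
Third differences: -24, -24, -24
Third differences constant at -24.
-136 − 24 = -160;  -461 − 160 = -621;  -1219 − 621 = -1840
-160 − 24 = -184;  -621 − 184 = -805;  -1840 − 805 = -2645
-184 − 24 = -208;  -805 − 208 = -1013;  -2645 − 1013 = -3658
-208 − 24 = -232;  -1013 − 232 = -1245;  -3658 − 1245 = -4903
-232 − 24 = -256;  -1245 − 256 = -1501;  -4903 − 1501 = -6404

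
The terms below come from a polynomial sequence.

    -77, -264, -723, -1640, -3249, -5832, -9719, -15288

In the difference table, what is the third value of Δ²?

-692

Δ: -187, -459, -917, -1609, -2583, -3887, -5569
Δ²: -272, -458, -692, -974, -1304, -1682
Δ³: -186, -234, -282, -330, -378
Δ⁴: -48, -48, -48, -48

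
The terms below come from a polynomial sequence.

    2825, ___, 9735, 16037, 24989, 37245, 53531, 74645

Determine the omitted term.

5501

Using the last 6 terms:
6302  8952  12256  16286  21114
2650  3304  4030  4828
654  726  798
72  72
Constant fourth difference = 72.
Extend backward: 654 − 72 = 582;  2650 − 582 = 2068;  6302 − 2068 = 4234;  9735 − 4234 = 5501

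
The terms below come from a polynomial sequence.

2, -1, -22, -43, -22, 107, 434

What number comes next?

1073

D1: -3 , -21 , -21 , 21 , 129 , 327
D2: -18 , 0 , 42 , 108 , 198
D3: 18 , 42 , 66 , 90
D4: 24 , 24 , 24
Constant fourth difference = 24, so extend:
90 + 24 = 114;  198 + 114 = 312;  327 + 312 = 639;  434 + 639 = 1073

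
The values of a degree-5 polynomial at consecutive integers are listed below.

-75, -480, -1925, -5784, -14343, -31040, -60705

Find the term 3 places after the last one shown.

First differences: -405  -1445  -3859  -8559  -16697  -29665
Second differences: -1040  -2414  -4700  -8138  -12968
Third differences: -1374  -2286  -3438  -4830
Fourth differences: -912  -1152  -1392
Fifth differences: -240  -240
Fifth differences constant at -240.
-1392 − 240 = -1632;  -4830 − 1632 = -6462;  -12968 − 6462 = -19430;  -29665 − 19430 = -49095;  -60705 − 49095 = -109800
-1632 − 240 = -1872;  -6462 − 1872 = -8334;  -19430 − 8334 = -27764;  -49095 − 27764 = -76859;  -109800 − 76859 = -186659
-1872 − 240 = -2112;  -8334 − 2112 = -10446;  -27764 − 10446 = -38210;  -76859 − 38210 = -115069;  -186659 − 115069 = -301728

-301728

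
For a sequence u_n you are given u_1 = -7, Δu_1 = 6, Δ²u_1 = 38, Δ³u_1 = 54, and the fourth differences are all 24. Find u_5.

485

Build the table forward from the leading diagonal:
Δ⁴: 24, 24, 24, 24, 24
Δ³: 54, 78, 102, 126, 150
Δ²: 38, 92, 170, 272, 398
Δ: 6, 44, 136, 306, 578
u: -7, -1, 43, 179, 485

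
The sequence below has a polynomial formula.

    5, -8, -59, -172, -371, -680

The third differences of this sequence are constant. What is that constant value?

-24

Δ: -13, -51, -113, -199, -309
Δ²: -38, -62, -86, -110
Δ³: -24, -24, -24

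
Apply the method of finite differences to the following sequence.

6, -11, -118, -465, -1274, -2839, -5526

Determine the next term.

-9773

-17, -107, -347, -809, -1565, -2687
-90, -240, -462, -756, -1122
-150, -222, -294, -366
-72, -72, -72
The fourth differences are constant (-72).
-366 − 72 = -438;  -1122 − 438 = -1560;  -2687 − 1560 = -4247;  -5526 − 4247 = -9773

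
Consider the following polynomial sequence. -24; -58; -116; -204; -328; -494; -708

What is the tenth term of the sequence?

-1698

Δ: -34 , -58 , -88 , -124 , -166 , -214
Δ²: -24 , -30 , -36 , -42 , -48
Δ³: -6 , -6 , -6 , -6
Third differences constant at -6.
-48 − 6 = -54;  -214 − 54 = -268;  -708 − 268 = -976
-54 − 6 = -60;  -268 − 60 = -328;  -976 − 328 = -1304
-60 − 6 = -66;  -328 − 66 = -394;  -1304 − 394 = -1698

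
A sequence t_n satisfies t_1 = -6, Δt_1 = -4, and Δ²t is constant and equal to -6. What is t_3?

Build the table forward from the leading diagonal:
Δ²: -6  -6  -6
Δ: -4  -10  -16
t: -6  -10  -20

-20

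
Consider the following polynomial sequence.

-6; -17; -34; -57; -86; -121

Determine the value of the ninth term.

-262

D1: -11, -17, -23, -29, -35
D2: -6, -6, -6, -6
The second differences are constant (-6).
-35 − 6 = -41;  -121 − 41 = -162
-41 − 6 = -47;  -162 − 47 = -209
-47 − 6 = -53;  -209 − 53 = -262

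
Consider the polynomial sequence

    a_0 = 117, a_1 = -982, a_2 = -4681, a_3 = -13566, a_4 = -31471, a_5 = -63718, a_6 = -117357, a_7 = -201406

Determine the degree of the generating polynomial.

5

D1: -1099, -3699, -8885, -17905, -32247, -53639, -84049
D2: -2600, -5186, -9020, -14342, -21392, -30410
D3: -2586, -3834, -5322, -7050, -9018
D4: -1248, -1488, -1728, -1968
D5: -240, -240, -240
The fifth differences are constant, so the polynomial has degree 5.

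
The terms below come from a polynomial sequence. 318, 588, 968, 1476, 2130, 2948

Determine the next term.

D1: 270 , 380 , 508 , 654 , 818
D2: 110 , 128 , 146 , 164
D3: 18 , 18 , 18
Constant third difference = 18, so extend:
164 + 18 = 182;  818 + 182 = 1000;  2948 + 1000 = 3948

3948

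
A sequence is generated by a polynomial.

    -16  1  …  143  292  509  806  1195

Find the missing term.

Using the last 5 terms:
First differences: 149  217  297  389
Second differences: 68  80  92
Third differences: 12  12
Constant third difference = 12.
Extend backward: 68 − 12 = 56;  149 − 56 = 93;  143 − 93 = 50

50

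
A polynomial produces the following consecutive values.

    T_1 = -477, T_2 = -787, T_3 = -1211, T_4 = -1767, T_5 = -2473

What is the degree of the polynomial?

3

D1: -310, -424, -556, -706
D2: -114, -132, -150
D3: -18, -18
The third differences are constant, so the polynomial has degree 3.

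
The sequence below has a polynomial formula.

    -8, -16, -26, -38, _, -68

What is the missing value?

-52

Using the first 4 terms:
First differences: -8, -10, -12
Second differences: -2, -2
Constant second difference = -2.
Extend forward: -12 − 2 = -14;  -38 − 14 = -52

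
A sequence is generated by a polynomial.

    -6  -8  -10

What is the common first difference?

-2

First differences: -2, -2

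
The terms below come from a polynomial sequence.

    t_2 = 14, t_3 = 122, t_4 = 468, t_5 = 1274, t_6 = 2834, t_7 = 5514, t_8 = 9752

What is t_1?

First differences: 108, 346, 806, 1560, 2680, 4238
Second differences: 238, 460, 754, 1120, 1558
Third differences: 222, 294, 366, 438
Fourth differences: 72, 72, 72
The fourth differences are constant at 72.
Work back: 222 − 72 = 150;  238 − 150 = 88;  108 − 88 = 20;  14 − 20 = -6

-6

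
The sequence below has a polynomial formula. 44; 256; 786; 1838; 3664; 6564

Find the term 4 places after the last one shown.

First differences: 212 , 530 , 1052 , 1826 , 2900
Second differences: 318 , 522 , 774 , 1074
Third differences: 204 , 252 , 300
Fourth differences: 48 , 48
The fourth differences are constant (48).
300 + 48 = 348;  1074 + 348 = 1422;  2900 + 1422 = 4322;  6564 + 4322 = 10886
348 + 48 = 396;  1422 + 396 = 1818;  4322 + 1818 = 6140;  10886 + 6140 = 17026
396 + 48 = 444;  1818 + 444 = 2262;  6140 + 2262 = 8402;  17026 + 8402 = 25428
444 + 48 = 492;  2262 + 492 = 2754;  8402 + 2754 = 11156;  25428 + 11156 = 36584

36584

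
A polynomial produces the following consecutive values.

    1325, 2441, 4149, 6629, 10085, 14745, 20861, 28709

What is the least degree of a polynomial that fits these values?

D1: 1116, 1708, 2480, 3456, 4660, 6116, 7848
D2: 592, 772, 976, 1204, 1456, 1732
D3: 180, 204, 228, 252, 276
D4: 24, 24, 24, 24
The fourth differences are constant, so the polynomial has degree 4.

4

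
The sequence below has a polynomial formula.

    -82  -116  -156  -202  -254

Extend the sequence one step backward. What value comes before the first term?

-54

-34  -40  -46  -52
-6  -6  -6
The second differences are constant at -6.
Work back: -34 + 6 = -28;  -82 + 28 = -54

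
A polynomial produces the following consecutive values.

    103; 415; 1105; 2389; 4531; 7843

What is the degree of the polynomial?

First differences: 312, 690, 1284, 2142, 3312
Second differences: 378, 594, 858, 1170
Third differences: 216, 264, 312
Fourth differences: 48, 48
The fourth differences are constant, so the polynomial has degree 4.

4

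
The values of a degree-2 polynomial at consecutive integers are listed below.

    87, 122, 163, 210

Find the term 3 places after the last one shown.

Δ: 35, 41, 47
Δ²: 6, 6
The second differences are constant (6).
47 + 6 = 53;  210 + 53 = 263
53 + 6 = 59;  263 + 59 = 322
59 + 6 = 65;  322 + 65 = 387

387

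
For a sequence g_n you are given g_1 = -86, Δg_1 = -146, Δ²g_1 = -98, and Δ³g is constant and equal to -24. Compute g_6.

Build the table forward from the leading diagonal:
Δ³: -24, -24, -24, -24, -24, -24
Δ²: -98, -122, -146, -170, -194, -218
Δ: -146, -244, -366, -512, -682, -876
g: -86, -232, -476, -842, -1354, -2036

-2036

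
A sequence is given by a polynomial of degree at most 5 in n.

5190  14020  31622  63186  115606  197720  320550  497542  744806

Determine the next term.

1081356

Δ: 8830  17602  31564  52420  82114  122830  176992  247264
Δ²: 8772  13962  20856  29694  40716  54162  70272
Δ³: 5190  6894  8838  11022  13446  16110
Δ⁴: 1704  1944  2184  2424  2664
Δ⁵: 240  240  240  240
The fifth differences are constant (240).
2664 + 240 = 2904;  16110 + 2904 = 19014;  70272 + 19014 = 89286;  247264 + 89286 = 336550;  744806 + 336550 = 1081356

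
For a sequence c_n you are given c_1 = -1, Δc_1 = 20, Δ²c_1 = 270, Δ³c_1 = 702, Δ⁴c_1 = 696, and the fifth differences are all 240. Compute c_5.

Build the table forward from the leading diagonal:
D5: 240  240  240  240  240
D4: 696  936  1176  1416  1656
D3: 702  1398  2334  3510  4926
D2: 270  972  2370  4704  8214
D1: 20  290  1262  3632  8336
c: -1  19  309  1571  5203

5203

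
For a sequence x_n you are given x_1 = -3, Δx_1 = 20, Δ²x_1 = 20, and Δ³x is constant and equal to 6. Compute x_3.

57

Build the table forward from the leading diagonal:
Third differences: 6  6  6
Second differences: 20  26  32
First differences: 20  40  66
x: -3  17  57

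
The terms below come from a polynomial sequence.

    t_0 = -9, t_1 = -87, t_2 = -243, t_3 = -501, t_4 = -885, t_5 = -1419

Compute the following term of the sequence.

-2127

-78 , -156 , -258 , -384 , -534
-78 , -102 , -126 , -150
-24 , -24 , -24
Third differences constant at -24.
-150 − 24 = -174;  -534 − 174 = -708;  -1419 − 708 = -2127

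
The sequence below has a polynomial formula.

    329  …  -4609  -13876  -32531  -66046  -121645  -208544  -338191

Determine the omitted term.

Using the last 7 terms:
Δ: -9267, -18655, -33515, -55599, -86899, -129647
Δ²: -9388, -14860, -22084, -31300, -42748
Δ³: -5472, -7224, -9216, -11448
Δ⁴: -1752, -1992, -2232
Δ⁵: -240, -240
Constant fifth difference = -240.
Extend backward: -1752 + 240 = -1512;  -5472 + 1512 = -3960;  -9388 + 3960 = -5428;  -9267 + 5428 = -3839;  -4609 + 3839 = -770

-770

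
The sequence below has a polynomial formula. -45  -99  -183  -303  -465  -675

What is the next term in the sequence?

First differences: -54  -84  -120  -162  -210
Second differences: -30  -36  -42  -48
Third differences: -6  -6  -6
Constant third difference = -6, so extend:
-48 − 6 = -54;  -210 − 54 = -264;  -675 − 264 = -939

-939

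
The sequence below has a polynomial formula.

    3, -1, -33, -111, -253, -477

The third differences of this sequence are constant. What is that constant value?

-18

First differences: -4, -32, -78, -142, -224
Second differences: -28, -46, -64, -82
Third differences: -18, -18, -18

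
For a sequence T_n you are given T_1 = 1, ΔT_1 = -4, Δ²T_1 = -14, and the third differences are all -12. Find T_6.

Build the table forward from the leading diagonal:
D3: -12  -12  -12  -12  -12  -12
D2: -14  -26  -38  -50  -62  -74
D1: -4  -18  -44  -82  -132  -194
T: 1  -3  -21  -65  -147  -279

-279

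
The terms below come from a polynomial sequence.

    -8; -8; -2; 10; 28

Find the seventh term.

82

Δ: 0, 6, 12, 18
Δ²: 6, 6, 6
Second differences constant at 6.
18 + 6 = 24;  28 + 24 = 52
24 + 6 = 30;  52 + 30 = 82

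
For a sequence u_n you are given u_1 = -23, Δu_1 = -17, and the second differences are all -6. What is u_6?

Build the table forward from the leading diagonal:
Δ²: -6, -6, -6, -6, -6, -6
Δ: -17, -23, -29, -35, -41, -47
u: -23, -40, -63, -92, -127, -168

-168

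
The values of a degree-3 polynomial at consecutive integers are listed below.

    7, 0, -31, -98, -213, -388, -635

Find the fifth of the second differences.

-72

First differences: -7, -31, -67, -115, -175, -247
Second differences: -24, -36, -48, -60, -72
Third differences: -12, -12, -12, -12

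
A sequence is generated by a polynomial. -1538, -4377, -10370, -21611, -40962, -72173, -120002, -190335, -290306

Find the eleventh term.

D1: -2839 , -5993 , -11241 , -19351 , -31211 , -47829 , -70333 , -99971
D2: -3154 , -5248 , -8110 , -11860 , -16618 , -22504 , -29638
D3: -2094 , -2862 , -3750 , -4758 , -5886 , -7134
D4: -768 , -888 , -1008 , -1128 , -1248
D5: -120 , -120 , -120 , -120
The fifth differences are constant (-120).
-1248 − 120 = -1368;  -7134 − 1368 = -8502;  -29638 − 8502 = -38140;  -99971 − 38140 = -138111;  -290306 − 138111 = -428417
-1368 − 120 = -1488;  -8502 − 1488 = -9990;  -38140 − 9990 = -48130;  -138111 − 48130 = -186241;  -428417 − 186241 = -614658

-614658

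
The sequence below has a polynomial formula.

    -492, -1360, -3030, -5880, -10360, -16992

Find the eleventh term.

-105742

First differences: -868, -1670, -2850, -4480, -6632
Second differences: -802, -1180, -1630, -2152
Third differences: -378, -450, -522
Fourth differences: -72, -72
Constant fourth difference = -72, so extend:
-522 − 72 = -594;  -2152 − 594 = -2746;  -6632 − 2746 = -9378;  -16992 − 9378 = -26370
-594 − 72 = -666;  -2746 − 666 = -3412;  -9378 − 3412 = -12790;  -26370 − 12790 = -39160
-666 − 72 = -738;  -3412 − 738 = -4150;  -12790 − 4150 = -16940;  -39160 − 16940 = -56100
-738 − 72 = -810;  -4150 − 810 = -4960;  -16940 − 4960 = -21900;  -56100 − 21900 = -78000
-810 − 72 = -882;  -4960 − 882 = -5842;  -21900 − 5842 = -27742;  -78000 − 27742 = -105742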